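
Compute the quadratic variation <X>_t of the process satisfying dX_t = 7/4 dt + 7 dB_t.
<X>_t = 49*t

For an Itô process dX_t = a(t) dt + b(t) dB_t, the quadratic variation is <X>_t = int_0^t b(s)^2 ds (the drift term does not contribute). Here b(s) = 7, so
  b(s)^2 = 49.
Integrating from 0 to t:
  <X>_t = int_0^t (49) ds = 49*t.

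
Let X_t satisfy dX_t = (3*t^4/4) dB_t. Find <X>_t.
<X>_t = t^9/16

For an Itô process dX_t = a(t) dt + b(t) dB_t, the quadratic variation is <X>_t = int_0^t b(s)^2 ds (the drift term does not contribute). Here b(s) = 3*s^4/4, so
  b(s)^2 = 9*s^8/16.
Integrating from 0 to t:
  <X>_t = int_0^t (9*s^8/16) ds = t^9/16.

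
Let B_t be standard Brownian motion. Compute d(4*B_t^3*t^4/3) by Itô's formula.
d(4*B_t^3*t^4/3) = (4*B_t*t^3*(4*B_t^2 + 3*t)/3) dt + (4*B_t^2*t^4) dB_t

Itô's formula for f(t, x): d f(t, B_t) = (f_t + (1/2) f_xx) dt + f_x dB_t. Compute partials of f(t, x) = 4*t^4*x^3/3:
  f_t(t,x)  = 16*t^3*x^3/3
  f_x(t,x)  = 4*t^4*x^2
  f_xx(t,x) = 8*t^4*x
Assemble drift = f_t + (1/2) f_xx = 4*t^3*x*(3*t + 4*x^2)/3 and diffusion = f_x = 4*t^4*x^2. Substituting x = B_t:
  d(4*B_t^3*t^4/3) = (4*B_t*t^3*(4*B_t^2 + 3*t)/3) dt + (4*B_t^2*t^4) dB_t.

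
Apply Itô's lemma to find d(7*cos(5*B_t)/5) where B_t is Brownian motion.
d(7*cos(5*B_t)/5) = (-35*cos(5*B_t)/2) dt + (-7*sin(5*B_t)) dB_t

Itô's formula for f(B_t) gives d f(B_t) = f'(B_t) dB_t + (1/2) f''(B_t) dt. Compute derivatives of f(x) = 7*cos(5*x)/5:
  f'(x)  = -7*sin(5*x)
  f''(x) = -35*cos(5*x)
Substitute x = B_t and multiply the f'' term by 1/2:
  drift     = (1/2) * (-35*cos(5*x)) evaluated at B_t = -35*cos(5*B_t)/2
  diffusion = (-7*sin(5*x)) evaluated at B_t = -7*sin(5*B_t)
Therefore d(7*cos(5*B_t)/5) = (-35*cos(5*B_t)/2) dt + (-7*sin(5*B_t)) dB_t.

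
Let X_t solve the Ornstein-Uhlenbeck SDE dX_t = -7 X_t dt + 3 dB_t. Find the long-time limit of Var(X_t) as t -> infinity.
lim Var(X_t) = 9/14

The OU SDE dX = -theta X dt + sigma dB admits the integrating factor exp(theta t): d(exp(theta t) X_t) = sigma exp(theta t) dB_t. Integrating from 0 to t gives X_t = x_0 * exp(-theta t) + sigma * int_0^t exp(-theta (t-s)) dB_s for any initial x_0. The Itô integral has variance (by the Itô isometry) sigma^2 * int_0^t exp(-2 theta (t - s)) ds = sigma^2 * (1 - exp(-2 theta t)) / (2 theta), independent of x_0.
With theta = 7, sigma = 3:
  Var(X_t) = (3)^2 * (1 - exp(-2*7 t)) / (2 * 7) = 9/14 - 9*exp(-14*t)/14.
As t -> infinity, exp(-2*7 t) -> 0, so the stationary variance is sigma^2 / (2 theta) = 9/14.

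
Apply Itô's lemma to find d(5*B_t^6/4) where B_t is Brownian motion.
d(5*B_t^6/4) = (75*B_t^4/4) dt + (15*B_t^5/2) dB_t

Itô's formula for f(B_t) gives d f(B_t) = f'(B_t) dB_t + (1/2) f''(B_t) dt. Compute derivatives of f(x) = 5*x^6/4:
  f'(x)  = 15*x^5/2
  f''(x) = 75*x^4/2
Substitute x = B_t and multiply the f'' term by 1/2:
  drift     = (1/2) * (75*x^4/2) evaluated at B_t = 75*B_t^4/4
  diffusion = (15*x^5/2) evaluated at B_t = 15*B_t^5/2
Therefore d(5*B_t^6/4) = (75*B_t^4/4) dt + (15*B_t^5/2) dB_t.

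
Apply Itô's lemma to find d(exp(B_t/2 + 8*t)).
d(exp(B_t/2 + 8*t)) = (65*exp(B_t/2 + 8*t)/8) dt + (exp(B_t/2 + 8*t)/2) dB_t

Itô's formula for f(t, x): d f(t, B_t) = (f_t + (1/2) f_xx) dt + f_x dB_t. Compute partials of f(t, x) = exp(8*t + x/2):
  f_t(t,x)  = 8*exp(8*t + x/2)
  f_x(t,x)  = exp(8*t + x/2)/2
  f_xx(t,x) = exp(8*t + x/2)/4
Assemble drift = f_t + (1/2) f_xx = 65*exp(8*t + x/2)/8 and diffusion = f_x = exp(8*t + x/2)/2. Substituting x = B_t:
  d(exp(B_t/2 + 8*t)) = (65*exp(B_t/2 + 8*t)/8) dt + (exp(B_t/2 + 8*t)/2) dB_t.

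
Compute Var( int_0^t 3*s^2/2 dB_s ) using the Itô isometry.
Var = 9*t^5/20

The Itô integral of a deterministic integrand f(s) has mean 0 because each increment f(s) * (B_{s+ds} - B_s) has mean 0. By the Itô isometry:
  Var( int_0^t f(s) dB_s ) = E[ (int_0^t f(s) dB_s)^2 ] = int_0^t f(s)^2 ds.
Here f(s) = 3*s^2/2, so f(s)^2 = 9*s^4/4. Integrate:
  int_0^t (9*s^4/4) ds = 9*t^5/20.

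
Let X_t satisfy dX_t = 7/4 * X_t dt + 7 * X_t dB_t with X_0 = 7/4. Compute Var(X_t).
Var(X_t) = 49*(exp(49*t) - 1)*exp(7*t/2)/16

For GBM dX = mu X dt + sigma X dB with X_0 = x_0, apply Itô to Y = log X: dY = (mu - sigma^2/2) dt + sigma dB, so Y_t = log(x_0) + (mu - sigma^2/2) t + sigma B_t and hence X_t = x_0 * exp((mu - sigma^2/2) t + sigma B_t).
With mu = 7/4, sigma = 7, x_0 = 7/4, this gives:
  X_t = 7/4 * exp((-91/4) * t + (7) * B_t).
Since sigma*B_t ~ Normal(0, sigma^2 t), E[exp(sigma*B_t)] = exp(sigma^2 t / 2); so E[X_t] = x_0 * exp((mu - sigma^2/2) t) * exp(sigma^2 t / 2) = x_0 * exp(mu t) = 7*exp(7*t/4)/4.
Var(X_t) = E[X_t^2] - (E[X_t])^2 = x_0^2 * exp(2 mu t) * (exp(sigma^2 t) - 1) = 49*(exp(49*t) - 1)*exp(7*t/2)/16.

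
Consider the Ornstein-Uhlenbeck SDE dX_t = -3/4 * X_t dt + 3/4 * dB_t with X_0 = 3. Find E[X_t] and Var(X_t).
E[X_t] = 3*exp(-3*t/4); Var(X_t) = 3/8 - 3*exp(-3*t/2)/8

The OU SDE dX = -theta X dt + sigma dB admits the integrating factor exp(theta t): d(exp(theta t) X_t) = sigma exp(theta t) dB_t. Integrating from 0 to t:
  X_t = x_0 * exp(-theta t) + sigma * int_0^t exp(-theta (t-s)) dB_s.
The Itô integral has mean 0 and (by the Itô isometry) variance sigma^2 * int_0^t exp(-2 theta (t - s)) ds = sigma^2 * (1 - exp(-2 theta t)) / (2 theta).
With theta = 3/4, sigma = 3/4, x_0 = 3:
  E[X_t] = 3 * exp(-3/4 t) = 3*exp(-3*t/4)
  Var(X_t) = (3/4)^2 * (1 - exp(-2*3/4 t)) / (2 * 3/4) = 3/8 - 3*exp(-3*t/2)/8.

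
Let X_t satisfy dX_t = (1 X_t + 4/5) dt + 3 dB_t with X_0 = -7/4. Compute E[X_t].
E[X_t] = -19*exp(t)/20 - 4/5

Taking expectations and using E[dB_t] = 0, the mean m(t) = E[X_t] satisfies the ODE m'(t) = a m(t) + b with m(0) = x_0. With a = 1, b = 4/5, x_0 = -7/4, the solution is
  m(t) = x_0 * exp(a t) + (b/a) * (exp(a t) - 1)
       = (-7/4) * exp(1 t) + ((4/5)/1) * (exp(1 t) - 1)
       = -19*exp(t)/20 - 4/5.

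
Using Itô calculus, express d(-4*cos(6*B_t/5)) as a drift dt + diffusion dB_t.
d(-4*cos(6*B_t/5)) = (72*cos(6*B_t/5)/25) dt + (24*sin(6*B_t/5)/5) dB_t

Itô's formula for f(B_t) gives d f(B_t) = f'(B_t) dB_t + (1/2) f''(B_t) dt. Compute derivatives of f(x) = -4*cos(6*x/5):
  f'(x)  = 24*sin(6*x/5)/5
  f''(x) = 144*cos(6*x/5)/25
Substitute x = B_t and multiply the f'' term by 1/2:
  drift     = (1/2) * (144*cos(6*x/5)/25) evaluated at B_t = 72*cos(6*B_t/5)/25
  diffusion = (24*sin(6*x/5)/5) evaluated at B_t = 24*sin(6*B_t/5)/5
Therefore d(-4*cos(6*B_t/5)) = (72*cos(6*B_t/5)/25) dt + (24*sin(6*B_t/5)/5) dB_t.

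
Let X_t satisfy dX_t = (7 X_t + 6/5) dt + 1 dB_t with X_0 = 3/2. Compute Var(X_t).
Var(X_t) = exp(14*t)/14 - 1/14

The variance V(t) = Var(X_t) satisfies V'(t) = 2 a V(t) + c^2 with V(0) = 0 (drift coefficient is linear in X, diffusion is constant). With a = 7, c = 1, the solution is
  V(t) = (c^2 / (2 a)) * (exp(2 a t) - 1)
       = (1^2 / (2*7)) * (exp(14 t) - 1)
       = exp(14*t)/14 - 1/14.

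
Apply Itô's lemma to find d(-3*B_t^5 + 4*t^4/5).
d(-3*B_t^5 + 4*t^4/5) = (-30*B_t^3 + 16*t^3/5) dt + (-15*B_t^4) dB_t

Itô's formula for f(t, x): d f(t, B_t) = (f_t + (1/2) f_xx) dt + f_x dB_t. Compute partials of f(t, x) = 4*t^4/5 - 3*x^5:
  f_t(t,x)  = 16*t^3/5
  f_x(t,x)  = -15*x^4
  f_xx(t,x) = -60*x^3
Assemble drift = f_t + (1/2) f_xx = 16*t^3/5 - 30*x^3 and diffusion = f_x = -15*x^4. Substituting x = B_t:
  d(-3*B_t^5 + 4*t^4/5) = (-30*B_t^3 + 16*t^3/5) dt + (-15*B_t^4) dB_t.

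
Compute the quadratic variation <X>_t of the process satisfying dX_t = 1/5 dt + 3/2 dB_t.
<X>_t = 9*t/4

For an Itô process dX_t = a(t) dt + b(t) dB_t, the quadratic variation is <X>_t = int_0^t b(s)^2 ds (the drift term does not contribute). Here b(s) = 3/2, so
  b(s)^2 = 9/4.
Integrating from 0 to t:
  <X>_t = int_0^t (9/4) ds = 9*t/4.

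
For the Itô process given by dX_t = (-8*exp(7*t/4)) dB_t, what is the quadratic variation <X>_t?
<X>_t = 128*exp(7*t/2)/7 - 128/7

For an Itô process dX_t = a(t) dt + b(t) dB_t, the quadratic variation is <X>_t = int_0^t b(s)^2 ds (the drift term does not contribute). Here b(s) = -8*exp(7*s/4), so
  b(s)^2 = 64*exp(7*s/2).
Integrating from 0 to t:
  <X>_t = int_0^t (64*exp(7*s/2)) ds = 128*exp(7*t/2)/7 - 128/7.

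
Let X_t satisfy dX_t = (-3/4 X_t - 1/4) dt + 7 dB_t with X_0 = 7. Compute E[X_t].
E[X_t] = -1/3 + 22*exp(-3*t/4)/3

Taking expectations and using E[dB_t] = 0, the mean m(t) = E[X_t] satisfies the ODE m'(t) = a m(t) + b with m(0) = x_0. With a = -3/4, b = -1/4, x_0 = 7, the solution is
  m(t) = x_0 * exp(a t) + (b/a) * (exp(a t) - 1)
       = 7 * exp((-3/4) t) + ((-1/4)/(-3/4)) * (exp((-3/4) t) - 1)
       = -1/3 + 22*exp(-3*t/4)/3.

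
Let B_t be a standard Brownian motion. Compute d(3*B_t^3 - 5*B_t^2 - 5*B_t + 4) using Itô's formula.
d(3*B_t^3 - 5*B_t^2 - 5*B_t + 4) = (9*B_t - 5) dt + (9*B_t^2 - 10*B_t - 5) dB_t

Itô's formula for f(B_t) gives d f(B_t) = f'(B_t) dB_t + (1/2) f''(B_t) dt. Compute derivatives of f(x) = 3*x^3 - 5*x^2 - 5*x + 4:
  f'(x)  = 9*x^2 - 10*x - 5
  f''(x) = 18*x - 10
Substitute x = B_t and multiply the f'' term by 1/2:
  drift     = (1/2) * (18*x - 10) evaluated at B_t = 9*B_t - 5
  diffusion = (9*x^2 - 10*x - 5) evaluated at B_t = 9*B_t^2 - 10*B_t - 5
Therefore d(3*B_t^3 - 5*B_t^2 - 5*B_t + 4) = (9*B_t - 5) dt + (9*B_t^2 - 10*B_t - 5) dB_t.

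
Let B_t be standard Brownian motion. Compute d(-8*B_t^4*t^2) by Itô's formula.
d(-8*B_t^4*t^2) = (16*B_t^2*t*(-B_t^2 - 3*t)) dt + (-32*B_t^3*t^2) dB_t

Itô's formula for f(t, x): d f(t, B_t) = (f_t + (1/2) f_xx) dt + f_x dB_t. Compute partials of f(t, x) = -8*t^2*x^4:
  f_t(t,x)  = -16*t*x^4
  f_x(t,x)  = -32*t^2*x^3
  f_xx(t,x) = -96*t^2*x^2
Assemble drift = f_t + (1/2) f_xx = 16*t*x^2*(-3*t - x^2) and diffusion = f_x = -32*t^2*x^3. Substituting x = B_t:
  d(-8*B_t^4*t^2) = (16*B_t^2*t*(-B_t^2 - 3*t)) dt + (-32*B_t^3*t^2) dB_t.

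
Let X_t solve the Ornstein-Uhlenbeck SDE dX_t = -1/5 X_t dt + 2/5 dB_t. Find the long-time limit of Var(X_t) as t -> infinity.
lim Var(X_t) = 2/5

The OU SDE dX = -theta X dt + sigma dB admits the integrating factor exp(theta t): d(exp(theta t) X_t) = sigma exp(theta t) dB_t. Integrating from 0 to t gives X_t = x_0 * exp(-theta t) + sigma * int_0^t exp(-theta (t-s)) dB_s for any initial x_0. The Itô integral has variance (by the Itô isometry) sigma^2 * int_0^t exp(-2 theta (t - s)) ds = sigma^2 * (1 - exp(-2 theta t)) / (2 theta), independent of x_0.
With theta = 1/5, sigma = 2/5:
  Var(X_t) = (2/5)^2 * (1 - exp(-2*1/5 t)) / (2 * 1/5) = 2/5 - 2*exp(-2*t/5)/5.
As t -> infinity, exp(-2*1/5 t) -> 0, so the stationary variance is sigma^2 / (2 theta) = 2/5.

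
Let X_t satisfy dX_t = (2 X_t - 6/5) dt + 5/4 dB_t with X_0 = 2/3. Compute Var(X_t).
Var(X_t) = 25*exp(4*t)/64 - 25/64

The variance V(t) = Var(X_t) satisfies V'(t) = 2 a V(t) + c^2 with V(0) = 0 (drift coefficient is linear in X, diffusion is constant). With a = 2, c = 5/4, the solution is
  V(t) = (c^2 / (2 a)) * (exp(2 a t) - 1)
       = ((5/4)^2 / (2*2)) * (exp(4 t) - 1)
       = 25*exp(4*t)/64 - 25/64.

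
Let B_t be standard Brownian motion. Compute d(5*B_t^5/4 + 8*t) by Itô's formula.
d(5*B_t^5/4 + 8*t) = (25*B_t^3/2 + 8) dt + (25*B_t^4/4) dB_t

Itô's formula for f(t, x): d f(t, B_t) = (f_t + (1/2) f_xx) dt + f_x dB_t. Compute partials of f(t, x) = 8*t + 5*x^5/4:
  f_t(t,x)  = 8
  f_x(t,x)  = 25*x^4/4
  f_xx(t,x) = 25*x^3
Assemble drift = f_t + (1/2) f_xx = 25*x^3/2 + 8 and diffusion = f_x = 25*x^4/4. Substituting x = B_t:
  d(5*B_t^5/4 + 8*t) = (25*B_t^3/2 + 8) dt + (25*B_t^4/4) dB_t.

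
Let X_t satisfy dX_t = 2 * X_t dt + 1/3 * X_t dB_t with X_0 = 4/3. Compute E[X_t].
E[X_t] = 4*exp(2*t)/3

For GBM dX = mu X dt + sigma X dB with X_0 = x_0, apply Itô to Y = log X: dY = (mu - sigma^2/2) dt + sigma dB, so Y_t = log(x_0) + (mu - sigma^2/2) t + sigma B_t and hence X_t = x_0 * exp((mu - sigma^2/2) t + sigma B_t).
With mu = 2, sigma = 1/3, x_0 = 4/3, this gives:
  X_t = 4/3 * exp((35/18) * t + (1/3) * B_t).
Since sigma*B_t ~ Normal(0, sigma^2 t), E[exp(sigma*B_t)] = exp(sigma^2 t / 2); so E[X_t] = x_0 * exp((mu - sigma^2/2) t) * exp(sigma^2 t / 2) = x_0 * exp(mu t) = 4*exp(2*t)/3.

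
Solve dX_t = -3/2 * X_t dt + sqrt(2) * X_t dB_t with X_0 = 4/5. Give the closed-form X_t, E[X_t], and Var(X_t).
X_t = 4/5 * exp((-5/2) t + (sqrt(2)) B_t); E[X_t] = 4*exp(-3*t/2)/5; Var(X_t) = (16*exp(2*t) - 16)*exp(-3*t)/25

For GBM dX = mu X dt + sigma X dB with X_0 = x_0, apply Itô to Y = log X: dY = (mu - sigma^2/2) dt + sigma dB, so Y_t = log(x_0) + (mu - sigma^2/2) t + sigma B_t and hence X_t = x_0 * exp((mu - sigma^2/2) t + sigma B_t).
With mu = -3/2, sigma = sqrt(2), x_0 = 4/5, this gives:
  X_t = 4/5 * exp((-5/2) * t + (sqrt(2)) * B_t).
Since sigma*B_t ~ Normal(0, sigma^2 t), E[exp(sigma*B_t)] = exp(sigma^2 t / 2); so E[X_t] = x_0 * exp((mu - sigma^2/2) t) * exp(sigma^2 t / 2) = x_0 * exp(mu t) = 4*exp(-3*t/2)/5.
Var(X_t) = E[X_t^2] - (E[X_t])^2 = x_0^2 * exp(2 mu t) * (exp(sigma^2 t) - 1) = (16*exp(2*t) - 16)*exp(-3*t)/25.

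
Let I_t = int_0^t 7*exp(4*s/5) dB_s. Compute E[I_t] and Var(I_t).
E[I_t] = 0; Var(I_t) = 245*exp(8*t/5)/8 - 245/8

The Itô integral of a deterministic integrand f(s) has mean 0 because each increment f(s) * (B_{s+ds} - B_s) has mean 0. By the Itô isometry:
  Var( int_0^t f(s) dB_s ) = E[ (int_0^t f(s) dB_s)^2 ] = int_0^t f(s)^2 ds.
Here f(s) = 7*exp(4*s/5), so f(s)^2 = 49*exp(8*s/5). Integrate:
  int_0^t (49*exp(8*s/5)) ds = 245*exp(8*t/5)/8 - 245/8.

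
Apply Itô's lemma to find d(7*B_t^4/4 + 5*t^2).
d(7*B_t^4/4 + 5*t^2) = (21*B_t^2/2 + 10*t) dt + (7*B_t^3) dB_t

Itô's formula for f(t, x): d f(t, B_t) = (f_t + (1/2) f_xx) dt + f_x dB_t. Compute partials of f(t, x) = 5*t^2 + 7*x^4/4:
  f_t(t,x)  = 10*t
  f_x(t,x)  = 7*x^3
  f_xx(t,x) = 21*x^2
Assemble drift = f_t + (1/2) f_xx = 10*t + 21*x^2/2 and diffusion = f_x = 7*x^3. Substituting x = B_t:
  d(7*B_t^4/4 + 5*t^2) = (21*B_t^2/2 + 10*t) dt + (7*B_t^3) dB_t.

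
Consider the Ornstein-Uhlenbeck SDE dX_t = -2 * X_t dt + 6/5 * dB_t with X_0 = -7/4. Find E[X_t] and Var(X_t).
E[X_t] = -7*exp(-2*t)/4; Var(X_t) = 9/25 - 9*exp(-4*t)/25

The OU SDE dX = -theta X dt + sigma dB admits the integrating factor exp(theta t): d(exp(theta t) X_t) = sigma exp(theta t) dB_t. Integrating from 0 to t:
  X_t = x_0 * exp(-theta t) + sigma * int_0^t exp(-theta (t-s)) dB_s.
The Itô integral has mean 0 and (by the Itô isometry) variance sigma^2 * int_0^t exp(-2 theta (t - s)) ds = sigma^2 * (1 - exp(-2 theta t)) / (2 theta).
With theta = 2, sigma = 6/5, x_0 = -7/4:
  E[X_t] = -7/4 * exp(-2 t) = -7*exp(-2*t)/4
  Var(X_t) = (6/5)^2 * (1 - exp(-2*2 t)) / (2 * 2) = 9/25 - 9*exp(-4*t)/25.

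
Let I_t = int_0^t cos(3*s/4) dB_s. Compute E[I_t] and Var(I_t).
E[I_t] = 0; Var(I_t) = t/2 + sin(3*t/2)/3

The Itô integral of a deterministic integrand f(s) has mean 0 because each increment f(s) * (B_{s+ds} - B_s) has mean 0. By the Itô isometry:
  Var( int_0^t f(s) dB_s ) = E[ (int_0^t f(s) dB_s)^2 ] = int_0^t f(s)^2 ds.
Here f(s) = cos(3*s/4), so f(s)^2 = cos(3*s/4)^2. Integrate:
  int_0^t (cos(3*s/4)^2) ds = t/2 + sin(3*t/2)/3.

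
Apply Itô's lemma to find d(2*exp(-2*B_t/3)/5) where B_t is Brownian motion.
d(2*exp(-2*B_t/3)/5) = (4*exp(-2*B_t/3)/45) dt + (-4*exp(-2*B_t/3)/15) dB_t

Itô's formula for f(B_t) gives d f(B_t) = f'(B_t) dB_t + (1/2) f''(B_t) dt. Compute derivatives of f(x) = 2*exp(-2*x/3)/5:
  f'(x)  = -4*exp(-2*x/3)/15
  f''(x) = 8*exp(-2*x/3)/45
Substitute x = B_t and multiply the f'' term by 1/2:
  drift     = (1/2) * (8*exp(-2*x/3)/45) evaluated at B_t = 4*exp(-2*B_t/3)/45
  diffusion = (-4*exp(-2*x/3)/15) evaluated at B_t = -4*exp(-2*B_t/3)/15
Therefore d(2*exp(-2*B_t/3)/5) = (4*exp(-2*B_t/3)/45) dt + (-4*exp(-2*B_t/3)/15) dB_t.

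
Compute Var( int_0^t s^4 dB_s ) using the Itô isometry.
Var = t^9/9

The Itô integral of a deterministic integrand f(s) has mean 0 because each increment f(s) * (B_{s+ds} - B_s) has mean 0. By the Itô isometry:
  Var( int_0^t f(s) dB_s ) = E[ (int_0^t f(s) dB_s)^2 ] = int_0^t f(s)^2 ds.
Here f(s) = s^4, so f(s)^2 = s^8. Integrate:
  int_0^t (s^8) ds = t^9/9.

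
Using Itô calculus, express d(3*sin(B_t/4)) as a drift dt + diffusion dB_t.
d(3*sin(B_t/4)) = (-3*sin(B_t/4)/32) dt + (3*cos(B_t/4)/4) dB_t

Itô's formula for f(B_t) gives d f(B_t) = f'(B_t) dB_t + (1/2) f''(B_t) dt. Compute derivatives of f(x) = 3*sin(x/4):
  f'(x)  = 3*cos(x/4)/4
  f''(x) = -3*sin(x/4)/16
Substitute x = B_t and multiply the f'' term by 1/2:
  drift     = (1/2) * (-3*sin(x/4)/16) evaluated at B_t = -3*sin(B_t/4)/32
  diffusion = (3*cos(x/4)/4) evaluated at B_t = 3*cos(B_t/4)/4
Therefore d(3*sin(B_t/4)) = (-3*sin(B_t/4)/32) dt + (3*cos(B_t/4)/4) dB_t.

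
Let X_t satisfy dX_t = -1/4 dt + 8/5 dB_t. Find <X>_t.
<X>_t = 64*t/25

For an Itô process dX_t = a(t) dt + b(t) dB_t, the quadratic variation is <X>_t = int_0^t b(s)^2 ds (the drift term does not contribute). Here b(s) = 8/5, so
  b(s)^2 = 64/25.
Integrating from 0 to t:
  <X>_t = int_0^t (64/25) ds = 64*t/25.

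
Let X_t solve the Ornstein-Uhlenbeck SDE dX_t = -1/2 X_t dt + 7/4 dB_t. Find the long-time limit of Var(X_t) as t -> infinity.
lim Var(X_t) = 49/16

The OU SDE dX = -theta X dt + sigma dB admits the integrating factor exp(theta t): d(exp(theta t) X_t) = sigma exp(theta t) dB_t. Integrating from 0 to t gives X_t = x_0 * exp(-theta t) + sigma * int_0^t exp(-theta (t-s)) dB_s for any initial x_0. The Itô integral has variance (by the Itô isometry) sigma^2 * int_0^t exp(-2 theta (t - s)) ds = sigma^2 * (1 - exp(-2 theta t)) / (2 theta), independent of x_0.
With theta = 1/2, sigma = 7/4:
  Var(X_t) = (7/4)^2 * (1 - exp(-2*1/2 t)) / (2 * 1/2) = 49/16 - 49*exp(-t)/16.
As t -> infinity, exp(-2*1/2 t) -> 0, so the stationary variance is sigma^2 / (2 theta) = 49/16.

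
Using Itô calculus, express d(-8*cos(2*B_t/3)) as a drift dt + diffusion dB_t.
d(-8*cos(2*B_t/3)) = (16*cos(2*B_t/3)/9) dt + (16*sin(2*B_t/3)/3) dB_t

Itô's formula for f(B_t) gives d f(B_t) = f'(B_t) dB_t + (1/2) f''(B_t) dt. Compute derivatives of f(x) = -8*cos(2*x/3):
  f'(x)  = 16*sin(2*x/3)/3
  f''(x) = 32*cos(2*x/3)/9
Substitute x = B_t and multiply the f'' term by 1/2:
  drift     = (1/2) * (32*cos(2*x/3)/9) evaluated at B_t = 16*cos(2*B_t/3)/9
  diffusion = (16*sin(2*x/3)/3) evaluated at B_t = 16*sin(2*B_t/3)/3
Therefore d(-8*cos(2*B_t/3)) = (16*cos(2*B_t/3)/9) dt + (16*sin(2*B_t/3)/3) dB_t.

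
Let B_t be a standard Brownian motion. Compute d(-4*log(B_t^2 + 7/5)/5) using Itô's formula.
d(-4*log(B_t^2 + 7/5)/5) = (4*(5*B_t^2 - 7)/(5*B_t^2 + 7)^2) dt + (-8*B_t/(5*B_t^2 + 7)) dB_t

Itô's formula for f(B_t) gives d f(B_t) = f'(B_t) dB_t + (1/2) f''(B_t) dt. Compute derivatives of f(x) = -4*log(x^2 + 7/5)/5:
  f'(x)  = -8*x/(5*x^2 + 7)
  f''(x) = 8*(5*x^2 - 7)/(5*x^2 + 7)^2
Substitute x = B_t and multiply the f'' term by 1/2:
  drift     = (1/2) * (8*(5*x^2 - 7)/(5*x^2 + 7)^2) evaluated at B_t = 4*(5*B_t^2 - 7)/(5*B_t^2 + 7)^2
  diffusion = (-8*x/(5*x^2 + 7)) evaluated at B_t = -8*B_t/(5*B_t^2 + 7)
Therefore d(-4*log(B_t^2 + 7/5)/5) = (4*(5*B_t^2 - 7)/(5*B_t^2 + 7)^2) dt + (-8*B_t/(5*B_t^2 + 7)) dB_t.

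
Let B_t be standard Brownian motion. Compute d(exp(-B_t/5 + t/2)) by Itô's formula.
d(exp(-B_t/5 + t/2)) = (13*exp(-B_t/5 + t/2)/25) dt + (-exp(-B_t/5 + t/2)/5) dB_t

Itô's formula for f(t, x): d f(t, B_t) = (f_t + (1/2) f_xx) dt + f_x dB_t. Compute partials of f(t, x) = exp(t/2 - x/5):
  f_t(t,x)  = exp(t/2 - x/5)/2
  f_x(t,x)  = -exp(t/2 - x/5)/5
  f_xx(t,x) = exp(t/2 - x/5)/25
Assemble drift = f_t + (1/2) f_xx = 13*exp(t/2 - x/5)/25 and diffusion = f_x = -exp(t/2 - x/5)/5. Substituting x = B_t:
  d(exp(-B_t/5 + t/2)) = (13*exp(-B_t/5 + t/2)/25) dt + (-exp(-B_t/5 + t/2)/5) dB_t.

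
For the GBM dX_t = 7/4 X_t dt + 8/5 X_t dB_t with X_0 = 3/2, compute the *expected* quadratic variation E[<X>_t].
E[<X>_t] = 96*exp(303*t/50)/101 - 96/101

<X>_t = int_0^t ((8/5) * X_s)^2 ds. Taking expectation inside the integral: E[<X>_t] = (8/5)^2 * int_0^t E[X_s^2] ds. For GBM, E[X_s^2] = x_0^2 * exp((2 mu + sigma^2) s). Integrating:
  E[<X>_t] = (8/5)^2 * (3/2)^2 * (exp((2*(7/4) + (8/5)^2) t) - 1) / (2*(7/4) + (8/5)^2)
           = (8/5)^2 * (3/2)^2 * (exp((303/50) t) - 1) / (303/50) = 96*exp(303*t/50)/101 - 96/101.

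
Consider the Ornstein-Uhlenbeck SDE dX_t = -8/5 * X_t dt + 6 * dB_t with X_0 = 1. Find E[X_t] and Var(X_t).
E[X_t] = exp(-8*t/5); Var(X_t) = 45/4 - 45*exp(-16*t/5)/4

The OU SDE dX = -theta X dt + sigma dB admits the integrating factor exp(theta t): d(exp(theta t) X_t) = sigma exp(theta t) dB_t. Integrating from 0 to t:
  X_t = x_0 * exp(-theta t) + sigma * int_0^t exp(-theta (t-s)) dB_s.
The Itô integral has mean 0 and (by the Itô isometry) variance sigma^2 * int_0^t exp(-2 theta (t - s)) ds = sigma^2 * (1 - exp(-2 theta t)) / (2 theta).
With theta = 8/5, sigma = 6, x_0 = 1:
  E[X_t] = 1 * exp(-8/5 t) = exp(-8*t/5)
  Var(X_t) = (6)^2 * (1 - exp(-2*8/5 t)) / (2 * 8/5) = 45/4 - 45*exp(-16*t/5)/4.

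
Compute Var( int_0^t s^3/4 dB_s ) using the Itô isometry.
Var = t^7/112

The Itô integral of a deterministic integrand f(s) has mean 0 because each increment f(s) * (B_{s+ds} - B_s) has mean 0. By the Itô isometry:
  Var( int_0^t f(s) dB_s ) = E[ (int_0^t f(s) dB_s)^2 ] = int_0^t f(s)^2 ds.
Here f(s) = s^3/4, so f(s)^2 = s^6/16. Integrate:
  int_0^t (s^6/16) ds = t^7/112.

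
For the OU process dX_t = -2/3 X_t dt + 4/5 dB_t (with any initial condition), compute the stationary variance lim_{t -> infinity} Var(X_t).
lim Var(X_t) = 12/25

The OU SDE dX = -theta X dt + sigma dB admits the integrating factor exp(theta t): d(exp(theta t) X_t) = sigma exp(theta t) dB_t. Integrating from 0 to t gives X_t = x_0 * exp(-theta t) + sigma * int_0^t exp(-theta (t-s)) dB_s for any initial x_0. The Itô integral has variance (by the Itô isometry) sigma^2 * int_0^t exp(-2 theta (t - s)) ds = sigma^2 * (1 - exp(-2 theta t)) / (2 theta), independent of x_0.
With theta = 2/3, sigma = 4/5:
  Var(X_t) = (4/5)^2 * (1 - exp(-2*2/3 t)) / (2 * 2/3) = 12/25 - 12*exp(-4*t/3)/25.
As t -> infinity, exp(-2*2/3 t) -> 0, so the stationary variance is sigma^2 / (2 theta) = 12/25.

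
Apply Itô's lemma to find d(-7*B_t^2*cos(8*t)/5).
d(-7*B_t^2*cos(8*t)/5) = (56*B_t^2*sin(8*t)/5 - 7*cos(8*t)/5) dt + (-14*B_t*cos(8*t)/5) dB_t

Itô's formula for f(t, x): d f(t, B_t) = (f_t + (1/2) f_xx) dt + f_x dB_t. Compute partials of f(t, x) = -7*x^2*cos(8*t)/5:
  f_t(t,x)  = 56*x^2*sin(8*t)/5
  f_x(t,x)  = -14*x*cos(8*t)/5
  f_xx(t,x) = -14*cos(8*t)/5
Assemble drift = f_t + (1/2) f_xx = 56*x^2*sin(8*t)/5 - 7*cos(8*t)/5 and diffusion = f_x = -14*x*cos(8*t)/5. Substituting x = B_t:
  d(-7*B_t^2*cos(8*t)/5) = (56*B_t^2*sin(8*t)/5 - 7*cos(8*t)/5) dt + (-14*B_t*cos(8*t)/5) dB_t.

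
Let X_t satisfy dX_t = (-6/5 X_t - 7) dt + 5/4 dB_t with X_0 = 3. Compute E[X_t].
E[X_t] = -35/6 + 53*exp(-6*t/5)/6

Taking expectations and using E[dB_t] = 0, the mean m(t) = E[X_t] satisfies the ODE m'(t) = a m(t) + b with m(0) = x_0. With a = -6/5, b = -7, x_0 = 3, the solution is
  m(t) = x_0 * exp(a t) + (b/a) * (exp(a t) - 1)
       = 3 * exp((-6/5) t) + ((-7)/(-6/5)) * (exp((-6/5) t) - 1)
       = -35/6 + 53*exp(-6*t/5)/6.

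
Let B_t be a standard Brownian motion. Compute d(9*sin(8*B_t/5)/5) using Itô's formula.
d(9*sin(8*B_t/5)/5) = (-288*sin(8*B_t/5)/125) dt + (72*cos(8*B_t/5)/25) dB_t

Itô's formula for f(B_t) gives d f(B_t) = f'(B_t) dB_t + (1/2) f''(B_t) dt. Compute derivatives of f(x) = 9*sin(8*x/5)/5:
  f'(x)  = 72*cos(8*x/5)/25
  f''(x) = -576*sin(8*x/5)/125
Substitute x = B_t and multiply the f'' term by 1/2:
  drift     = (1/2) * (-576*sin(8*x/5)/125) evaluated at B_t = -288*sin(8*B_t/5)/125
  diffusion = (72*cos(8*x/5)/25) evaluated at B_t = 72*cos(8*B_t/5)/25
Therefore d(9*sin(8*B_t/5)/5) = (-288*sin(8*B_t/5)/125) dt + (72*cos(8*B_t/5)/25) dB_t.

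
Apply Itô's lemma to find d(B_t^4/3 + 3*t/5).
d(B_t^4/3 + 3*t/5) = (2*B_t^2 + 3/5) dt + (4*B_t^3/3) dB_t

Itô's formula for f(t, x): d f(t, B_t) = (f_t + (1/2) f_xx) dt + f_x dB_t. Compute partials of f(t, x) = 3*t/5 + x^4/3:
  f_t(t,x)  = 3/5
  f_x(t,x)  = 4*x^3/3
  f_xx(t,x) = 4*x^2
Assemble drift = f_t + (1/2) f_xx = 2*x^2 + 3/5 and diffusion = f_x = 4*x^3/3. Substituting x = B_t:
  d(B_t^4/3 + 3*t/5) = (2*B_t^2 + 3/5) dt + (4*B_t^3/3) dB_t.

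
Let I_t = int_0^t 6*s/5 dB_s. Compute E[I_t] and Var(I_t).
E[I_t] = 0; Var(I_t) = 12*t^3/25

The Itô integral of a deterministic integrand f(s) has mean 0 because each increment f(s) * (B_{s+ds} - B_s) has mean 0. By the Itô isometry:
  Var( int_0^t f(s) dB_s ) = E[ (int_0^t f(s) dB_s)^2 ] = int_0^t f(s)^2 ds.
Here f(s) = 6*s/5, so f(s)^2 = 36*s^2/25. Integrate:
  int_0^t (36*s^2/25) ds = 12*t^3/25.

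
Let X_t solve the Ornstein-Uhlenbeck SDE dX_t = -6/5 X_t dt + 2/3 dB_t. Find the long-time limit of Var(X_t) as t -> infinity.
lim Var(X_t) = 5/27

The OU SDE dX = -theta X dt + sigma dB admits the integrating factor exp(theta t): d(exp(theta t) X_t) = sigma exp(theta t) dB_t. Integrating from 0 to t gives X_t = x_0 * exp(-theta t) + sigma * int_0^t exp(-theta (t-s)) dB_s for any initial x_0. The Itô integral has variance (by the Itô isometry) sigma^2 * int_0^t exp(-2 theta (t - s)) ds = sigma^2 * (1 - exp(-2 theta t)) / (2 theta), independent of x_0.
With theta = 6/5, sigma = 2/3:
  Var(X_t) = (2/3)^2 * (1 - exp(-2*6/5 t)) / (2 * 6/5) = 5/27 - 5*exp(-12*t/5)/27.
As t -> infinity, exp(-2*6/5 t) -> 0, so the stationary variance is sigma^2 / (2 theta) = 5/27.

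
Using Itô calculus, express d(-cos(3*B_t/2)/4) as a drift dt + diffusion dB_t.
d(-cos(3*B_t/2)/4) = (9*cos(3*B_t/2)/32) dt + (3*sin(3*B_t/2)/8) dB_t

Itô's formula for f(B_t) gives d f(B_t) = f'(B_t) dB_t + (1/2) f''(B_t) dt. Compute derivatives of f(x) = -cos(3*x/2)/4:
  f'(x)  = 3*sin(3*x/2)/8
  f''(x) = 9*cos(3*x/2)/16
Substitute x = B_t and multiply the f'' term by 1/2:
  drift     = (1/2) * (9*cos(3*x/2)/16) evaluated at B_t = 9*cos(3*B_t/2)/32
  diffusion = (3*sin(3*x/2)/8) evaluated at B_t = 3*sin(3*B_t/2)/8
Therefore d(-cos(3*B_t/2)/4) = (9*cos(3*B_t/2)/32) dt + (3*sin(3*B_t/2)/8) dB_t.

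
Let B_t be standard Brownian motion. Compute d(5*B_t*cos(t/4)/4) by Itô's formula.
d(5*B_t*cos(t/4)/4) = (-5*B_t*sin(t/4)/16) dt + (5*cos(t/4)/4) dB_t

Itô's formula for f(t, x): d f(t, B_t) = (f_t + (1/2) f_xx) dt + f_x dB_t. Compute partials of f(t, x) = 5*x*cos(t/4)/4:
  f_t(t,x)  = -5*x*sin(t/4)/16
  f_x(t,x)  = 5*cos(t/4)/4
  f_xx(t,x) = 0
Assemble drift = f_t + (1/2) f_xx = -5*x*sin(t/4)/16 and diffusion = f_x = 5*cos(t/4)/4. Substituting x = B_t:
  d(5*B_t*cos(t/4)/4) = (-5*B_t*sin(t/4)/16) dt + (5*cos(t/4)/4) dB_t.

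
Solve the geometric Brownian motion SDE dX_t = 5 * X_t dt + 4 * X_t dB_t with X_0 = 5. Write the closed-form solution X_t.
X_t = 5 * exp((-3) * t + (4) * B_t)

For GBM dX = mu X dt + sigma X dB with X_0 = x_0, apply Itô to Y = log X: dY = (mu - sigma^2/2) dt + sigma dB, so Y_t = log(x_0) + (mu - sigma^2/2) t + sigma B_t and hence X_t = x_0 * exp((mu - sigma^2/2) t + sigma B_t).
With mu = 5, sigma = 4, x_0 = 5, this gives:
  X_t = 5 * exp((-3) * t + (4) * B_t).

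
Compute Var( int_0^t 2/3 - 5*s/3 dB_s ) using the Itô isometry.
Var = t*(25*t^2 - 30*t + 12)/27

The Itô integral of a deterministic integrand f(s) has mean 0 because each increment f(s) * (B_{s+ds} - B_s) has mean 0. By the Itô isometry:
  Var( int_0^t f(s) dB_s ) = E[ (int_0^t f(s) dB_s)^2 ] = int_0^t f(s)^2 ds.
Here f(s) = 2/3 - 5*s/3, so f(s)^2 = (5*s - 2)^2/9. Integrate:
  int_0^t ((5*s - 2)^2/9) ds = t*(25*t^2 - 30*t + 12)/27.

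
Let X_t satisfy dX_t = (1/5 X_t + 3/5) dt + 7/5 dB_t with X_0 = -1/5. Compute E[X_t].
E[X_t] = 14*exp(t/5)/5 - 3

Taking expectations and using E[dB_t] = 0, the mean m(t) = E[X_t] satisfies the ODE m'(t) = a m(t) + b with m(0) = x_0. With a = 1/5, b = 3/5, x_0 = -1/5, the solution is
  m(t) = x_0 * exp(a t) + (b/a) * (exp(a t) - 1)
       = (-1/5) * exp((1/5) t) + ((3/5)/(1/5)) * (exp((1/5) t) - 1)
       = 14*exp(t/5)/5 - 3.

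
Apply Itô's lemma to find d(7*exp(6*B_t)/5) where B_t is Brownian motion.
d(7*exp(6*B_t)/5) = (126*exp(6*B_t)/5) dt + (42*exp(6*B_t)/5) dB_t

Itô's formula for f(B_t) gives d f(B_t) = f'(B_t) dB_t + (1/2) f''(B_t) dt. Compute derivatives of f(x) = 7*exp(6*x)/5:
  f'(x)  = 42*exp(6*x)/5
  f''(x) = 252*exp(6*x)/5
Substitute x = B_t and multiply the f'' term by 1/2:
  drift     = (1/2) * (252*exp(6*x)/5) evaluated at B_t = 126*exp(6*B_t)/5
  diffusion = (42*exp(6*x)/5) evaluated at B_t = 42*exp(6*B_t)/5
Therefore d(7*exp(6*B_t)/5) = (126*exp(6*B_t)/5) dt + (42*exp(6*B_t)/5) dB_t.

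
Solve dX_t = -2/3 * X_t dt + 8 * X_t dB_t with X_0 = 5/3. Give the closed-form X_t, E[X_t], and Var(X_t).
X_t = 5/3 * exp((-98/3) t + (8) B_t); E[X_t] = 5*exp(-2*t/3)/3; Var(X_t) = (25*exp(64*t) - 25)*exp(-4*t/3)/9

For GBM dX = mu X dt + sigma X dB with X_0 = x_0, apply Itô to Y = log X: dY = (mu - sigma^2/2) dt + sigma dB, so Y_t = log(x_0) + (mu - sigma^2/2) t + sigma B_t and hence X_t = x_0 * exp((mu - sigma^2/2) t + sigma B_t).
With mu = -2/3, sigma = 8, x_0 = 5/3, this gives:
  X_t = 5/3 * exp((-98/3) * t + (8) * B_t).
Since sigma*B_t ~ Normal(0, sigma^2 t), E[exp(sigma*B_t)] = exp(sigma^2 t / 2); so E[X_t] = x_0 * exp((mu - sigma^2/2) t) * exp(sigma^2 t / 2) = x_0 * exp(mu t) = 5*exp(-2*t/3)/3.
Var(X_t) = E[X_t^2] - (E[X_t])^2 = x_0^2 * exp(2 mu t) * (exp(sigma^2 t) - 1) = (25*exp(64*t) - 25)*exp(-4*t/3)/9.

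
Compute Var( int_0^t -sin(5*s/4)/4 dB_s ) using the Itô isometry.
Var = t/32 - sin(5*t/2)/80

The Itô integral of a deterministic integrand f(s) has mean 0 because each increment f(s) * (B_{s+ds} - B_s) has mean 0. By the Itô isometry:
  Var( int_0^t f(s) dB_s ) = E[ (int_0^t f(s) dB_s)^2 ] = int_0^t f(s)^2 ds.
Here f(s) = -sin(5*s/4)/4, so f(s)^2 = sin(5*s/4)^2/16. Integrate:
  int_0^t (sin(5*s/4)^2/16) ds = t/32 - sin(5*t/2)/80.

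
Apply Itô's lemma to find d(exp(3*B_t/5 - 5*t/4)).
d(exp(3*B_t/5 - 5*t/4)) = (-107*exp(3*B_t/5 - 5*t/4)/100) dt + (3*exp(3*B_t/5 - 5*t/4)/5) dB_t

Itô's formula for f(t, x): d f(t, B_t) = (f_t + (1/2) f_xx) dt + f_x dB_t. Compute partials of f(t, x) = exp(-5*t/4 + 3*x/5):
  f_t(t,x)  = -5*exp(-5*t/4 + 3*x/5)/4
  f_x(t,x)  = 3*exp(-5*t/4 + 3*x/5)/5
  f_xx(t,x) = 9*exp(-5*t/4 + 3*x/5)/25
Assemble drift = f_t + (1/2) f_xx = -107*exp(-5*t/4 + 3*x/5)/100 and diffusion = f_x = 3*exp(-5*t/4 + 3*x/5)/5. Substituting x = B_t:
  d(exp(3*B_t/5 - 5*t/4)) = (-107*exp(3*B_t/5 - 5*t/4)/100) dt + (3*exp(3*B_t/5 - 5*t/4)/5) dB_t.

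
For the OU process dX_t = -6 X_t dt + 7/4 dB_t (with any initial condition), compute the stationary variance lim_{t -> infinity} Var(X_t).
lim Var(X_t) = 49/192

The OU SDE dX = -theta X dt + sigma dB admits the integrating factor exp(theta t): d(exp(theta t) X_t) = sigma exp(theta t) dB_t. Integrating from 0 to t gives X_t = x_0 * exp(-theta t) + sigma * int_0^t exp(-theta (t-s)) dB_s for any initial x_0. The Itô integral has variance (by the Itô isometry) sigma^2 * int_0^t exp(-2 theta (t - s)) ds = sigma^2 * (1 - exp(-2 theta t)) / (2 theta), independent of x_0.
With theta = 6, sigma = 7/4:
  Var(X_t) = (7/4)^2 * (1 - exp(-2*6 t)) / (2 * 6) = 49/192 - 49*exp(-12*t)/192.
As t -> infinity, exp(-2*6 t) -> 0, so the stationary variance is sigma^2 / (2 theta) = 49/192.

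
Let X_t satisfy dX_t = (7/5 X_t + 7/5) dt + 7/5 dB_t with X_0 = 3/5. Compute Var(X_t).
Var(X_t) = 7*exp(14*t/5)/10 - 7/10

The variance V(t) = Var(X_t) satisfies V'(t) = 2 a V(t) + c^2 with V(0) = 0 (drift coefficient is linear in X, diffusion is constant). With a = 7/5, c = 7/5, the solution is
  V(t) = (c^2 / (2 a)) * (exp(2 a t) - 1)
       = ((7/5)^2 / (2*(7/5))) * (exp((14/5) t) - 1)
       = 7*exp(14*t/5)/10 - 7/10.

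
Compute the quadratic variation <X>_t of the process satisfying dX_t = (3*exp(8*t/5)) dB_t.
<X>_t = 45*exp(16*t/5)/16 - 45/16

For an Itô process dX_t = a(t) dt + b(t) dB_t, the quadratic variation is <X>_t = int_0^t b(s)^2 ds (the drift term does not contribute). Here b(s) = 3*exp(8*s/5), so
  b(s)^2 = 9*exp(16*s/5).
Integrating from 0 to t:
  <X>_t = int_0^t (9*exp(16*s/5)) ds = 45*exp(16*t/5)/16 - 45/16.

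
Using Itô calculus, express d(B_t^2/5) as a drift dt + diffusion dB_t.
d(B_t^2/5) = (1/5) dt + (2*B_t/5) dB_t

Itô's formula for f(B_t) gives d f(B_t) = f'(B_t) dB_t + (1/2) f''(B_t) dt. Compute derivatives of f(x) = x^2/5:
  f'(x)  = 2*x/5
  f''(x) = 2/5
Substitute x = B_t and multiply the f'' term by 1/2:
  drift     = (1/2) * (2/5) evaluated at B_t = 1/5
  diffusion = (2*x/5) evaluated at B_t = 2*B_t/5
Therefore d(B_t^2/5) = (1/5) dt + (2*B_t/5) dB_t.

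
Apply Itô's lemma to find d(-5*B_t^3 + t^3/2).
d(-5*B_t^3 + t^3/2) = (-15*B_t + 3*t^2/2) dt + (-15*B_t^2) dB_t

Itô's formula for f(t, x): d f(t, B_t) = (f_t + (1/2) f_xx) dt + f_x dB_t. Compute partials of f(t, x) = t^3/2 - 5*x^3:
  f_t(t,x)  = 3*t^2/2
  f_x(t,x)  = -15*x^2
  f_xx(t,x) = -30*x
Assemble drift = f_t + (1/2) f_xx = 3*t^2/2 - 15*x and diffusion = f_x = -15*x^2. Substituting x = B_t:
  d(-5*B_t^3 + t^3/2) = (-15*B_t + 3*t^2/2) dt + (-15*B_t^2) dB_t.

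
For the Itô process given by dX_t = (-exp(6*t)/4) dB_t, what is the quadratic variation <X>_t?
<X>_t = exp(12*t)/192 - 1/192

For an Itô process dX_t = a(t) dt + b(t) dB_t, the quadratic variation is <X>_t = int_0^t b(s)^2 ds (the drift term does not contribute). Here b(s) = -exp(6*s)/4, so
  b(s)^2 = exp(12*s)/16.
Integrating from 0 to t:
  <X>_t = int_0^t (exp(12*s)/16) ds = exp(12*t)/192 - 1/192.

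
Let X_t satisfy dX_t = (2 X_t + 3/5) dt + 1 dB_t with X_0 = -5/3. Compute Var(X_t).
Var(X_t) = exp(4*t)/4 - 1/4

The variance V(t) = Var(X_t) satisfies V'(t) = 2 a V(t) + c^2 with V(0) = 0 (drift coefficient is linear in X, diffusion is constant). With a = 2, c = 1, the solution is
  V(t) = (c^2 / (2 a)) * (exp(2 a t) - 1)
       = (1^2 / (2*2)) * (exp(4 t) - 1)
       = exp(4*t)/4 - 1/4.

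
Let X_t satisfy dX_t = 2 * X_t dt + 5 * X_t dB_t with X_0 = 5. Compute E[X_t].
E[X_t] = 5*exp(2*t)

For GBM dX = mu X dt + sigma X dB with X_0 = x_0, apply Itô to Y = log X: dY = (mu - sigma^2/2) dt + sigma dB, so Y_t = log(x_0) + (mu - sigma^2/2) t + sigma B_t and hence X_t = x_0 * exp((mu - sigma^2/2) t + sigma B_t).
With mu = 2, sigma = 5, x_0 = 5, this gives:
  X_t = 5 * exp((-21/2) * t + (5) * B_t).
Since sigma*B_t ~ Normal(0, sigma^2 t), E[exp(sigma*B_t)] = exp(sigma^2 t / 2); so E[X_t] = x_0 * exp((mu - sigma^2/2) t) * exp(sigma^2 t / 2) = x_0 * exp(mu t) = 5*exp(2*t).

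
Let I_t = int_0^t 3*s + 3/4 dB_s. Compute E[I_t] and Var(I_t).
E[I_t] = 0; Var(I_t) = 3*t*(16*t^2 + 12*t + 3)/16

The Itô integral of a deterministic integrand f(s) has mean 0 because each increment f(s) * (B_{s+ds} - B_s) has mean 0. By the Itô isometry:
  Var( int_0^t f(s) dB_s ) = E[ (int_0^t f(s) dB_s)^2 ] = int_0^t f(s)^2 ds.
Here f(s) = 3*s + 3/4, so f(s)^2 = 9*(4*s + 1)^2/16. Integrate:
  int_0^t (9*(4*s + 1)^2/16) ds = 3*t*(16*t^2 + 12*t + 3)/16.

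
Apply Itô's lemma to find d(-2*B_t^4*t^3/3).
d(-2*B_t^4*t^3/3) = (2*B_t^2*t^2*(-B_t^2 - 2*t)) dt + (-8*B_t^3*t^3/3) dB_t

Itô's formula for f(t, x): d f(t, B_t) = (f_t + (1/2) f_xx) dt + f_x dB_t. Compute partials of f(t, x) = -2*t^3*x^4/3:
  f_t(t,x)  = -2*t^2*x^4
  f_x(t,x)  = -8*t^3*x^3/3
  f_xx(t,x) = -8*t^3*x^2
Assemble drift = f_t + (1/2) f_xx = 2*t^2*x^2*(-2*t - x^2) and diffusion = f_x = -8*t^3*x^3/3. Substituting x = B_t:
  d(-2*B_t^4*t^3/3) = (2*B_t^2*t^2*(-B_t^2 - 2*t)) dt + (-8*B_t^3*t^3/3) dB_t.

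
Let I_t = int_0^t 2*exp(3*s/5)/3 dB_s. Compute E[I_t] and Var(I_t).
E[I_t] = 0; Var(I_t) = 10*exp(6*t/5)/27 - 10/27

The Itô integral of a deterministic integrand f(s) has mean 0 because each increment f(s) * (B_{s+ds} - B_s) has mean 0. By the Itô isometry:
  Var( int_0^t f(s) dB_s ) = E[ (int_0^t f(s) dB_s)^2 ] = int_0^t f(s)^2 ds.
Here f(s) = 2*exp(3*s/5)/3, so f(s)^2 = 4*exp(6*s/5)/9. Integrate:
  int_0^t (4*exp(6*s/5)/9) ds = 10*exp(6*t/5)/27 - 10/27.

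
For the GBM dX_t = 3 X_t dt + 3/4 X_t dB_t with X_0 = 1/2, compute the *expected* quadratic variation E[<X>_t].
E[<X>_t] = 3*exp(105*t/16)/140 - 3/140

<X>_t = int_0^t ((3/4) * X_s)^2 ds. Taking expectation inside the integral: E[<X>_t] = (3/4)^2 * int_0^t E[X_s^2] ds. For GBM, E[X_s^2] = x_0^2 * exp((2 mu + sigma^2) s). Integrating:
  E[<X>_t] = (3/4)^2 * (1/2)^2 * (exp((2*3 + (3/4)^2) t) - 1) / (2*3 + (3/4)^2)
           = (3/4)^2 * (1/2)^2 * (exp((105/16) t) - 1) / (105/16) = 3*exp(105*t/16)/140 - 3/140.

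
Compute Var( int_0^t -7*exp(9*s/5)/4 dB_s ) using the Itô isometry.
Var = 245*exp(18*t/5)/288 - 245/288

The Itô integral of a deterministic integrand f(s) has mean 0 because each increment f(s) * (B_{s+ds} - B_s) has mean 0. By the Itô isometry:
  Var( int_0^t f(s) dB_s ) = E[ (int_0^t f(s) dB_s)^2 ] = int_0^t f(s)^2 ds.
Here f(s) = -7*exp(9*s/5)/4, so f(s)^2 = 49*exp(18*s/5)/16. Integrate:
  int_0^t (49*exp(18*s/5)/16) ds = 245*exp(18*t/5)/288 - 245/288.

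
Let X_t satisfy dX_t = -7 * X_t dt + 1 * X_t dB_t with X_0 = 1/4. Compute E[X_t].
E[X_t] = exp(-7*t)/4

For GBM dX = mu X dt + sigma X dB with X_0 = x_0, apply Itô to Y = log X: dY = (mu - sigma^2/2) dt + sigma dB, so Y_t = log(x_0) + (mu - sigma^2/2) t + sigma B_t and hence X_t = x_0 * exp((mu - sigma^2/2) t + sigma B_t).
With mu = -7, sigma = 1, x_0 = 1/4, this gives:
  X_t = 1/4 * exp((-15/2) * t + (1) * B_t).
Since sigma*B_t ~ Normal(0, sigma^2 t), E[exp(sigma*B_t)] = exp(sigma^2 t / 2); so E[X_t] = x_0 * exp((mu - sigma^2/2) t) * exp(sigma^2 t / 2) = x_0 * exp(mu t) = exp(-7*t)/4.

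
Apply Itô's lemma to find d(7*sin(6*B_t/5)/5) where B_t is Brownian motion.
d(7*sin(6*B_t/5)/5) = (-126*sin(6*B_t/5)/125) dt + (42*cos(6*B_t/5)/25) dB_t

Itô's formula for f(B_t) gives d f(B_t) = f'(B_t) dB_t + (1/2) f''(B_t) dt. Compute derivatives of f(x) = 7*sin(6*x/5)/5:
  f'(x)  = 42*cos(6*x/5)/25
  f''(x) = -252*sin(6*x/5)/125
Substitute x = B_t and multiply the f'' term by 1/2:
  drift     = (1/2) * (-252*sin(6*x/5)/125) evaluated at B_t = -126*sin(6*B_t/5)/125
  diffusion = (42*cos(6*x/5)/25) evaluated at B_t = 42*cos(6*B_t/5)/25
Therefore d(7*sin(6*B_t/5)/5) = (-126*sin(6*B_t/5)/125) dt + (42*cos(6*B_t/5)/25) dB_t.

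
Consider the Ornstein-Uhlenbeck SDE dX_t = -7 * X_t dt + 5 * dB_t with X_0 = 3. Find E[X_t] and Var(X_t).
E[X_t] = 3*exp(-7*t); Var(X_t) = 25/14 - 25*exp(-14*t)/14

The OU SDE dX = -theta X dt + sigma dB admits the integrating factor exp(theta t): d(exp(theta t) X_t) = sigma exp(theta t) dB_t. Integrating from 0 to t:
  X_t = x_0 * exp(-theta t) + sigma * int_0^t exp(-theta (t-s)) dB_s.
The Itô integral has mean 0 and (by the Itô isometry) variance sigma^2 * int_0^t exp(-2 theta (t - s)) ds = sigma^2 * (1 - exp(-2 theta t)) / (2 theta).
With theta = 7, sigma = 5, x_0 = 3:
  E[X_t] = 3 * exp(-7 t) = 3*exp(-7*t)
  Var(X_t) = (5)^2 * (1 - exp(-2*7 t)) / (2 * 7) = 25/14 - 25*exp(-14*t)/14.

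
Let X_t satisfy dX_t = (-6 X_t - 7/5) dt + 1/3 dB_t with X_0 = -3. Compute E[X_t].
E[X_t] = -7/30 - 83*exp(-6*t)/30

Taking expectations and using E[dB_t] = 0, the mean m(t) = E[X_t] satisfies the ODE m'(t) = a m(t) + b with m(0) = x_0. With a = -6, b = -7/5, x_0 = -3, the solution is
  m(t) = x_0 * exp(a t) + (b/a) * (exp(a t) - 1)
       = (-3) * exp((-6) t) + ((-7/5)/(-6)) * (exp((-6) t) - 1)
       = -7/30 - 83*exp(-6*t)/30.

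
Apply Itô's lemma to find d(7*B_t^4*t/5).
d(7*B_t^4*t/5) = (7*B_t^2*(B_t^2 + 6*t)/5) dt + (28*B_t^3*t/5) dB_t

Itô's formula for f(t, x): d f(t, B_t) = (f_t + (1/2) f_xx) dt + f_x dB_t. Compute partials of f(t, x) = 7*t*x^4/5:
  f_t(t,x)  = 7*x^4/5
  f_x(t,x)  = 28*t*x^3/5
  f_xx(t,x) = 84*t*x^2/5
Assemble drift = f_t + (1/2) f_xx = 7*x^2*(6*t + x^2)/5 and diffusion = f_x = 28*t*x^3/5. Substituting x = B_t:
  d(7*B_t^4*t/5) = (7*B_t^2*(B_t^2 + 6*t)/5) dt + (28*B_t^3*t/5) dB_t.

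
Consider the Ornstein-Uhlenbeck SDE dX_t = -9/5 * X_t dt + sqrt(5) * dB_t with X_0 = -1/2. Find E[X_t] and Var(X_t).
E[X_t] = -exp(-9*t/5)/2; Var(X_t) = 25/18 - 25*exp(-18*t/5)/18

The OU SDE dX = -theta X dt + sigma dB admits the integrating factor exp(theta t): d(exp(theta t) X_t) = sigma exp(theta t) dB_t. Integrating from 0 to t:
  X_t = x_0 * exp(-theta t) + sigma * int_0^t exp(-theta (t-s)) dB_s.
The Itô integral has mean 0 and (by the Itô isometry) variance sigma^2 * int_0^t exp(-2 theta (t - s)) ds = sigma^2 * (1 - exp(-2 theta t)) / (2 theta).
With theta = 9/5, sigma = sqrt(5), x_0 = -1/2:
  E[X_t] = -1/2 * exp(-9/5 t) = -exp(-9*t/5)/2
  Var(X_t) = (sqrt(5))^2 * (1 - exp(-2*9/5 t)) / (2 * 9/5) = 25/18 - 25*exp(-18*t/5)/18.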